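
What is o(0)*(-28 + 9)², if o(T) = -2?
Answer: -722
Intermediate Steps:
o(0)*(-28 + 9)² = -2*(-28 + 9)² = -2*(-19)² = -2*361 = -722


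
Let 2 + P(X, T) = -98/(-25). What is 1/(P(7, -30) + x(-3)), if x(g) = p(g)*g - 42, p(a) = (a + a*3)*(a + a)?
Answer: -25/6402 ≈ -0.0039050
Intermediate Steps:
P(X, T) = 48/25 (P(X, T) = -2 - 98/(-25) = -2 - 98*(-1/25) = -2 + 98/25 = 48/25)
p(a) = 8*a**2 (p(a) = (a + 3*a)*(2*a) = (4*a)*(2*a) = 8*a**2)
x(g) = -42 + 8*g**3 (x(g) = (8*g**2)*g - 42 = 8*g**3 - 42 = -42 + 8*g**3)
1/(P(7, -30) + x(-3)) = 1/(48/25 + (-42 + 8*(-3)**3)) = 1/(48/25 + (-42 + 8*(-27))) = 1/(48/25 + (-42 - 216)) = 1/(48/25 - 258) = 1/(-6402/25) = -25/6402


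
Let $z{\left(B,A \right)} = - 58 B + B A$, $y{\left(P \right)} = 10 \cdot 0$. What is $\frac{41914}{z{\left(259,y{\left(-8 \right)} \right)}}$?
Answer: $- \frac{20957}{7511} \approx -2.7902$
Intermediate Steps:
$y{\left(P \right)} = 0$
$z{\left(B,A \right)} = - 58 B + A B$
$\frac{41914}{z{\left(259,y{\left(-8 \right)} \right)}} = \frac{41914}{259 \left(-58 + 0\right)} = \frac{41914}{259 \left(-58\right)} = \frac{41914}{-15022} = 41914 \left(- \frac{1}{15022}\right) = - \frac{20957}{7511}$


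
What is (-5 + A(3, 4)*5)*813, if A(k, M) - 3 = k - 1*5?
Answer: 0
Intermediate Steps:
A(k, M) = -2 + k (A(k, M) = 3 + (k - 1*5) = 3 + (k - 5) = 3 + (-5 + k) = -2 + k)
(-5 + A(3, 4)*5)*813 = (-5 + (-2 + 3)*5)*813 = (-5 + 1*5)*813 = (-5 + 5)*813 = 0*813 = 0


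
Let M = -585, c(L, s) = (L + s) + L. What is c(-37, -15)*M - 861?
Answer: 51204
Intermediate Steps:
c(L, s) = s + 2*L
c(-37, -15)*M - 861 = (-15 + 2*(-37))*(-585) - 861 = (-15 - 74)*(-585) - 861 = -89*(-585) - 861 = 52065 - 861 = 51204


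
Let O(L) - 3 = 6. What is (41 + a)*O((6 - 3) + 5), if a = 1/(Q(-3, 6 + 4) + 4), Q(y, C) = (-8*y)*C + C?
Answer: 93735/254 ≈ 369.04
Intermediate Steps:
Q(y, C) = C - 8*C*y (Q(y, C) = -8*C*y + C = C - 8*C*y)
O(L) = 9 (O(L) = 3 + 6 = 9)
a = 1/254 (a = 1/((6 + 4)*(1 - 8*(-3)) + 4) = 1/(10*(1 + 24) + 4) = 1/(10*25 + 4) = 1/(250 + 4) = 1/254 ≈ 0.0039370)
(41 + a)*O((6 - 3) + 5) = (41 + 1/254)*9 = (10415/254)*9 = 93735/254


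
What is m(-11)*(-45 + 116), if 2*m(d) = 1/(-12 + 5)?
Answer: -71/14 ≈ -5.0714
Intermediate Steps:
m(d) = -1/14 (m(d) = 1/(2*(-12 + 5)) = (½)/(-7) = (½)*(-⅐) = -1/14)
m(-11)*(-45 + 116) = -(-45 + 116)/14 = -1/14*71 = -71/14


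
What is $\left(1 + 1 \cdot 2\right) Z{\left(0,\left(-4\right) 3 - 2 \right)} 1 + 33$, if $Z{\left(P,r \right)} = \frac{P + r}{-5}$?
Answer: $\frac{207}{5} \approx 41.4$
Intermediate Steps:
$Z{\left(P,r \right)} = - \frac{P}{5} - \frac{r}{5}$ ($Z{\left(P,r \right)} = \left(P + r\right) \left(- \frac{1}{5}\right) = - \frac{P}{5} - \frac{r}{5}$)
$\left(1 + 1 \cdot 2\right) Z{\left(0,\left(-4\right) 3 - 2 \right)} 1 + 33 = \left(1 + 1 \cdot 2\right) \left(\left(- \frac{1}{5}\right) 0 - \frac{\left(-4\right) 3 - 2}{5}\right) 1 + 33 = \left(1 + 2\right) \left(0 - \frac{-12 - 2}{5}\right) 1 + 33 = 3 \left(0 - - \frac{14}{5}\right) 1 + 33 = 3 \left(0 + \frac{14}{5}\right) 1 + 33 = 3 \cdot \frac{14}{5} \cdot 1 + 33 = 3 \cdot \frac{14}{5} + 33 = \frac{42}{5} + 33 = \frac{207}{5}$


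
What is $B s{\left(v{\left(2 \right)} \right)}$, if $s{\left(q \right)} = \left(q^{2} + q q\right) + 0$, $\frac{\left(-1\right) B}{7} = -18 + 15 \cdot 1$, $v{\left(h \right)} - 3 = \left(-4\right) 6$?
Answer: $18522$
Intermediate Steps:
$v{\left(h \right)} = -21$ ($v{\left(h \right)} = 3 - 24 = -21$)
$B = 21$ ($B = - 7 \left(-18 + 15 \cdot 1\right) = - 7 \left(-18 + 15\right) = \left(-7\right) \left(-3\right) = 21$)
$s{\left(q \right)} = 2 q^{2}$ ($s{\left(q \right)} = \left(q^{2} + q^{2}\right) + 0 = 2 q^{2} + 0 = 2 q^{2}$)
$B s{\left(v{\left(2 \right)} \right)} = 21 \cdot 2 \left(-21\right)^{2} = 21 \cdot 2 \cdot 441 = 21 \cdot 882 = 18522$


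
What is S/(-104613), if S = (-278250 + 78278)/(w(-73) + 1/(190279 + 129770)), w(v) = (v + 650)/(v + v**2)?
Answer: 12458829919584/715527847751 ≈ 17.412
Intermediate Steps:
w(v) = (650 + v)/(v + v**2)
S = -37376489758752/20519281 (S = (-278250 + 78278)/((650 - 73)/((-73)*(1 - 73)) + 1/(190279 + 129770)) = -199972/(-1/73*577/(-72) + 1/320049) = -199972/(-1/73*(-1/72)*577 + 1/320049) = -199972/(577/5256 + 1/320049) = -199972/20519281/186908616 = -199972*186908616/20519281 = -37376489758752/20519281 ≈ -1.8215e+6)
S/(-104613) = -37376489758752/20519281/(-104613) = -37376489758752/20519281*(-1/104613) = 12458829919584/715527847751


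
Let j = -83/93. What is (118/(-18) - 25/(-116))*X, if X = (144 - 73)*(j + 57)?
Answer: -1226096941/48546 ≈ -25256.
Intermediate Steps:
j = -83/93 (j = -83*1/93 = -83/93 ≈ -0.89247)
X = 370478/93 (X = (144 - 73)*(-83/93 + 57) = 71*(5218/93) = 370478/93 ≈ 3983.6)
(118/(-18) - 25/(-116))*X = (118/(-18) - 25/(-116))*(370478/93) = (118*(-1/18) - 25*(-1/116))*(370478/93) = (-59/9 + 25/116)*(370478/93) = -6619/1044*370478/93 = -1226096941/48546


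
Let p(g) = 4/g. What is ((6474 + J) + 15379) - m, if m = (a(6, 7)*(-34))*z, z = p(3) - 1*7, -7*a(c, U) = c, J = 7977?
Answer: 209966/7 ≈ 29995.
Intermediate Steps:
a(c, U) = -c/7
z = -17/3 (z = 4/3 - 1*7 = 4*(1/3) - 7 = 4/3 - 7 = -17/3 ≈ -5.6667)
m = -1156/7 (m = (-1/7*6*(-34))*(-17/3) = -6/7*(-34)*(-17/3) = (204/7)*(-17/3) = -1156/7 ≈ -165.14)
((6474 + J) + 15379) - m = ((6474 + 7977) + 15379) - 1*(-1156/7) = (14451 + 15379) + 1156/7 = 29830 + 1156/7 = 209966/7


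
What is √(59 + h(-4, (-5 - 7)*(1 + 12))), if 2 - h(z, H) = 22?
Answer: √39 ≈ 6.2450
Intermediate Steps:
h(z, H) = -20 (h(z, H) = 2 - 1*22 = 2 - 22 = -20)
√(59 + h(-4, (-5 - 7)*(1 + 12))) = √(59 - 20) = √39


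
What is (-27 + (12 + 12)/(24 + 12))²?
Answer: 6241/9 ≈ 693.44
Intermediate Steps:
(-27 + (12 + 12)/(24 + 12))² = (-27 + 24/36)² = (-27 + 24*(1/36))² = (-27 + ⅔)² = (-79/3)² = 6241/9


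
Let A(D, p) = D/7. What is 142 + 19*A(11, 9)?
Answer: 1203/7 ≈ 171.86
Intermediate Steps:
A(D, p) = D/7 (A(D, p) = D*(⅐) = D/7)
142 + 19*A(11, 9) = 142 + 19*((⅐)*11) = 142 + 19*(11/7) = 142 + 209/7 = 1203/7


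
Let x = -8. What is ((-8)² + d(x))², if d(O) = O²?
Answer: 16384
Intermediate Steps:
((-8)² + d(x))² = ((-8)² + (-8)²)² = (64 + 64)² = 128² = 16384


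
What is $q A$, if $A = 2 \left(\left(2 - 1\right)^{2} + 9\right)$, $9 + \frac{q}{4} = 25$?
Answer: $1280$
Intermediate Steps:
$q = 64$ ($q = -36 + 4 \cdot 25 = -36 + 100 = 64$)
$A = 20$ ($A = 2 \left(1^{2} + 9\right) = 2 \left(1 + 9\right) = 2 \cdot 10 = 20$)
$q A = 64 \cdot 20 = 1280$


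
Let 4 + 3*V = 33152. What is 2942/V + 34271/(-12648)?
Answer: -256095965/104813976 ≈ -2.4433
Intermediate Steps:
V = 33148/3 (V = -4/3 + (⅓)*33152 = -4/3 + 33152/3 = 33148/3 ≈ 11049.)
2942/V + 34271/(-12648) = 2942/(33148/3) + 34271/(-12648) = 2942*(3/33148) + 34271*(-1/12648) = 4413/16574 - 34271/12648 = -256095965/104813976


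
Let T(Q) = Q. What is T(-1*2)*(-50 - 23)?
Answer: 146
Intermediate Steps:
T(-1*2)*(-50 - 23) = (-1*2)*(-50 - 23) = -2*(-73) = 146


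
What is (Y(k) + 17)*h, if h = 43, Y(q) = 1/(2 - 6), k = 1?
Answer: 2881/4 ≈ 720.25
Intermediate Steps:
Y(q) = -¼ (Y(q) = 1/(-4) = -¼)
(Y(k) + 17)*h = (-¼ + 17)*43 = (67/4)*43 = 2881/4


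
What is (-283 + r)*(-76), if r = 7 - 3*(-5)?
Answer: 19836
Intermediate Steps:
r = 22 (r = 7 + 15 = 22)
(-283 + r)*(-76) = (-283 + 22)*(-76) = -261*(-76) = 19836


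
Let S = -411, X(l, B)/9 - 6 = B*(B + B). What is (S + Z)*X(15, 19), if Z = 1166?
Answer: 4946760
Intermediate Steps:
X(l, B) = 54 + 18*B² (X(l, B) = 54 + 9*(B*(B + B)) = 54 + 9*(B*(2*B)) = 54 + 9*(2*B²) = 54 + 18*B²)
(S + Z)*X(15, 19) = (-411 + 1166)*(54 + 18*19²) = 755*(54 + 18*361) = 755*(54 + 6498) = 755*6552 = 4946760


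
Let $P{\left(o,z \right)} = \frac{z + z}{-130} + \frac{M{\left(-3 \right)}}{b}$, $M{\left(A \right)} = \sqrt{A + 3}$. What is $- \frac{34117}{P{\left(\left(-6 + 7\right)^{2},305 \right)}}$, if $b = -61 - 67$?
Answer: $\frac{443521}{61} \approx 7270.8$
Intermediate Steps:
$b = -128$
$M{\left(A \right)} = \sqrt{3 + A}$
$P{\left(o,z \right)} = - \frac{z}{65}$ ($P{\left(o,z \right)} = \frac{z + z}{-130} + \frac{\sqrt{3 - 3}}{-128} = 2 z \left(- \frac{1}{130}\right) + \sqrt{0} \left(- \frac{1}{128}\right) = - \frac{z}{65} + 0 \left(- \frac{1}{128}\right) = - \frac{z}{65} + 0 = - \frac{z}{65}$)
$- \frac{34117}{P{\left(\left(-6 + 7\right)^{2},305 \right)}} = - \frac{34117}{\left(- \frac{1}{65}\right) 305} = - \frac{34117}{- \frac{61}{13}} = \left(-34117\right) \left(- \frac{13}{61}\right) = \frac{443521}{61}$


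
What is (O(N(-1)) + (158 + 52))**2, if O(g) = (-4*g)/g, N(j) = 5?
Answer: 42436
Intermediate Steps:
O(g) = -4
(O(N(-1)) + (158 + 52))**2 = (-4 + (158 + 52))**2 = (-4 + 210)**2 = 206**2 = 42436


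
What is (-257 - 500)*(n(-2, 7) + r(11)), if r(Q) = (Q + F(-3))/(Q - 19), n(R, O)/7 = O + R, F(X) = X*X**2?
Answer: -28009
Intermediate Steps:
F(X) = X**3
n(R, O) = 7*O + 7*R (n(R, O) = 7*(O + R) = 7*O + 7*R)
r(Q) = (-27 + Q)/(-19 + Q) (r(Q) = (Q + (-3)**3)/(Q - 19) = (Q - 27)/(-19 + Q) = (-27 + Q)/(-19 + Q))
(-257 - 500)*(n(-2, 7) + r(11)) = (-257 - 500)*((7*7 + 7*(-2)) + (-27 + 11)/(-19 + 11)) = -757*((49 - 14) - 16/(-8)) = -757*(35 - 1/8*(-16)) = -757*(35 + 2) = -757*37 = -28009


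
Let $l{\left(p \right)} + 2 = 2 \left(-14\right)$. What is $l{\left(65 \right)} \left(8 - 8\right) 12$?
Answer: $0$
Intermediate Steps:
$l{\left(p \right)} = -30$ ($l{\left(p \right)} = -2 + 2 \left(-14\right) = -2 - 28 = -30$)
$l{\left(65 \right)} \left(8 - 8\right) 12 = - 30 \left(8 - 8\right) 12 = - 30 \cdot 0 \cdot 12 = \left(-30\right) 0 = 0$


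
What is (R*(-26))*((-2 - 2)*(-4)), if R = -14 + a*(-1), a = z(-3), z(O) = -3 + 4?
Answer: 6240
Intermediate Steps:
z(O) = 1
a = 1
R = -15 (R = -14 + 1*(-1) = -14 - 1 = -15)
(R*(-26))*((-2 - 2)*(-4)) = (-15*(-26))*((-2 - 2)*(-4)) = 390*(-4*(-4)) = 390*16 = 6240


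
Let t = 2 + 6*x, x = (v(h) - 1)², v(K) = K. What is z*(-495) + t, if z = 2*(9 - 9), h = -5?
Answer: 218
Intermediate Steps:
z = 0 (z = 2*0 = 0)
x = 36 (x = (-5 - 1)² = (-6)² = 36)
t = 218 (t = 2 + 6*36 = 2 + 216 = 218)
z*(-495) + t = 0*(-495) + 218 = 0 + 218 = 218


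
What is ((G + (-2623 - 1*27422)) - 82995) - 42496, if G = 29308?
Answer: -126228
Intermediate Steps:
((G + (-2623 - 1*27422)) - 82995) - 42496 = ((29308 + (-2623 - 1*27422)) - 82995) - 42496 = ((29308 + (-2623 - 27422)) - 82995) - 42496 = ((29308 - 30045) - 82995) - 42496 = (-737 - 82995) - 42496 = -83732 - 42496 = -126228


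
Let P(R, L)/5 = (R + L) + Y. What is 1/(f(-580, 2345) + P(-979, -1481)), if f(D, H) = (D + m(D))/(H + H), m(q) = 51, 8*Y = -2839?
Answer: -18760/264037391 ≈ -7.1051e-5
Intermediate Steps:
Y = -2839/8 (Y = (⅛)*(-2839) = -2839/8 ≈ -354.88)
f(D, H) = (51 + D)/(2*H) (f(D, H) = (D + 51)/(H + H) = (51 + D)/((2*H)) = (51 + D)*(1/(2*H)) = (51 + D)/(2*H))
P(R, L) = -14195/8 + 5*L + 5*R (P(R, L) = 5*((R + L) - 2839/8) = 5*((L + R) - 2839/8) = 5*(-2839/8 + L + R) = -14195/8 + 5*L + 5*R)
1/(f(-580, 2345) + P(-979, -1481)) = 1/((½)*(51 - 580)/2345 + (-14195/8 + 5*(-1481) + 5*(-979))) = 1/((½)*(1/2345)*(-529) + (-14195/8 - 7405 - 4895)) = 1/(-529/4690 - 112595/8) = 1/(-264037391/18760) = -18760/264037391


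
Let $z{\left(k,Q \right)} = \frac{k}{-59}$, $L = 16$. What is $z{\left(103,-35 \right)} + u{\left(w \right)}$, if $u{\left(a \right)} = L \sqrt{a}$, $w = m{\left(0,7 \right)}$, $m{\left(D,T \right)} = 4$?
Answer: $\frac{1785}{59} \approx 30.254$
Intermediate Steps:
$w = 4$
$u{\left(a \right)} = 16 \sqrt{a}$
$z{\left(k,Q \right)} = - \frac{k}{59}$ ($z{\left(k,Q \right)} = k \left(- \frac{1}{59}\right) = - \frac{k}{59}$)
$z{\left(103,-35 \right)} + u{\left(w \right)} = \left(- \frac{1}{59}\right) 103 + 16 \sqrt{4} = - \frac{103}{59} + 16 \cdot 2 = - \frac{103}{59} + 32 = \frac{1785}{59}$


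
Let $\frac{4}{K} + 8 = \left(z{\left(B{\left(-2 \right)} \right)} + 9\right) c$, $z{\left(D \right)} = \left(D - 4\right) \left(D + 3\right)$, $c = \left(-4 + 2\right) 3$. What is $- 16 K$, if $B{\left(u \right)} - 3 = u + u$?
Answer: $32$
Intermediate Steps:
$B{\left(u \right)} = 3 + 2 u$ ($B{\left(u \right)} = 3 + \left(u + u\right) = 3 + 2 u$)
$c = -6$ ($c = \left(-2\right) 3 = -6$)
$z{\left(D \right)} = \left(-4 + D\right) \left(3 + D\right)$
$K = -2$ ($K = \frac{4}{-8 + \left(\left(-12 + \left(3 + 2 \left(-2\right)\right)^{2} - \left(3 + 2 \left(-2\right)\right)\right) + 9\right) \left(-6\right)} = \frac{4}{-8 + \left(\left(-12 + \left(3 - 4\right)^{2} - \left(3 - 4\right)\right) + 9\right) \left(-6\right)} = \frac{4}{-8 + \left(\left(-12 + \left(-1\right)^{2} - -1\right) + 9\right) \left(-6\right)} = \frac{4}{-8 + \left(\left(-12 + 1 + 1\right) + 9\right) \left(-6\right)} = \frac{4}{-8 + \left(-10 + 9\right) \left(-6\right)} = \frac{4}{-8 - -6} = \frac{4}{-8 + 6} = \frac{4}{-2} = 4 \left(- \frac{1}{2}\right) = -2$)
$- 16 K = \left(-16\right) \left(-2\right) = 32$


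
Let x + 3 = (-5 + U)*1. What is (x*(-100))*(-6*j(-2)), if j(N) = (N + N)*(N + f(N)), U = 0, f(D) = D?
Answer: -76800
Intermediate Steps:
j(N) = 4*N² (j(N) = (N + N)*(N + N) = (2*N)*(2*N) = 4*N²)
x = -8 (x = -3 + (-5 + 0)*1 = -3 - 5*1 = -3 - 5 = -8)
(x*(-100))*(-6*j(-2)) = (-8*(-100))*(-24*(-2)²) = 800*(-24*4) = 800*(-6*16) = 800*(-96) = -76800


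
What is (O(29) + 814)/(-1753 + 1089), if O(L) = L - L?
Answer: -407/332 ≈ -1.2259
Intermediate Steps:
O(L) = 0
(O(29) + 814)/(-1753 + 1089) = (0 + 814)/(-1753 + 1089) = 814/(-664) = 814*(-1/664) = -407/332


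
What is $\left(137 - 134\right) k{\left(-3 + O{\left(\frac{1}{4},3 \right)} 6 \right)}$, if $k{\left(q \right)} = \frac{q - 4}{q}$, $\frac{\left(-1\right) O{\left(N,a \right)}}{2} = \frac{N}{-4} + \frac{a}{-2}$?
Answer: $\frac{47}{21} \approx 2.2381$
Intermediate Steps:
$O{\left(N,a \right)} = a + \frac{N}{2}$ ($O{\left(N,a \right)} = - 2 \left(\frac{N}{-4} + \frac{a}{-2}\right) = - 2 \left(N \left(- \frac{1}{4}\right) + a \left(- \frac{1}{2}\right)\right) = - 2 \left(- \frac{N}{4} - \frac{a}{2}\right) = - 2 \left(- \frac{a}{2} - \frac{N}{4}\right) = a + \frac{N}{2}$)
$k{\left(q \right)} = \frac{-4 + q}{q}$ ($k{\left(q \right)} = \frac{q - 4}{q} = \frac{-4 + q}{q}$)
$\left(137 - 134\right) k{\left(-3 + O{\left(\frac{1}{4},3 \right)} 6 \right)} = \left(137 - 134\right) \frac{-4 - \left(3 - \left(3 + \frac{1}{2 \cdot 4}\right) 6\right)}{-3 + \left(3 + \frac{1}{2 \cdot 4}\right) 6} = 3 \frac{-4 - \left(3 - \left(3 + \frac{1}{2} \cdot \frac{1}{4}\right) 6\right)}{-3 + \left(3 + \frac{1}{2} \cdot \frac{1}{4}\right) 6} = 3 \frac{-4 - \left(3 - \left(3 + \frac{1}{8}\right) 6\right)}{-3 + \left(3 + \frac{1}{8}\right) 6} = 3 \frac{-4 + \left(-3 + \frac{25}{8} \cdot 6\right)}{-3 + \frac{25}{8} \cdot 6} = 3 \frac{-4 + \left(-3 + \frac{75}{4}\right)}{-3 + \frac{75}{4}} = 3 \frac{-4 + \frac{63}{4}}{\frac{63}{4}} = 3 \cdot \frac{4}{63} \cdot \frac{47}{4} = 3 \cdot \frac{47}{63} = \frac{47}{21}$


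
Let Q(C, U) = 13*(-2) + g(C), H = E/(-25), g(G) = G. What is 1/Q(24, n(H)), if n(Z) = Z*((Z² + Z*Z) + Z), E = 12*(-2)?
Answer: -½ ≈ -0.50000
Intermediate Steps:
E = -24
H = 24/25 (H = -24/(-25) = -24*(-1/25) = 24/25 ≈ 0.96000)
n(Z) = Z*(Z + 2*Z²) (n(Z) = Z*((Z² + Z²) + Z) = Z*(2*Z² + Z) = Z*(Z + 2*Z²))
Q(C, U) = -26 + C (Q(C, U) = 13*(-2) + C = -26 + C)
1/Q(24, n(H)) = 1/(-26 + 24) = 1/(-2) = -½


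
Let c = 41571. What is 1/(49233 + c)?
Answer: 1/90804 ≈ 1.1013e-5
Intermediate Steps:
1/(49233 + c) = 1/(49233 + 41571) = 1/90804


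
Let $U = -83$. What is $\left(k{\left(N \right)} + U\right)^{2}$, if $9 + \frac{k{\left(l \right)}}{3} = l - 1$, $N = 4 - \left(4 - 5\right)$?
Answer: $9604$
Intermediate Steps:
$N = 5$ ($N = 4 - -1 = 4 + 1 = 5$)
$k{\left(l \right)} = -30 + 3 l$ ($k{\left(l \right)} = -27 + 3 \left(l - 1\right) = -27 + 3 \left(-1 + l\right) = -27 + \left(-3 + 3 l\right) = -30 + 3 l$)
$\left(k{\left(N \right)} + U\right)^{2} = \left(\left(-30 + 3 \cdot 5\right) - 83\right)^{2} = \left(\left(-30 + 15\right) - 83\right)^{2} = \left(-15 - 83\right)^{2} = \left(-98\right)^{2} = 9604$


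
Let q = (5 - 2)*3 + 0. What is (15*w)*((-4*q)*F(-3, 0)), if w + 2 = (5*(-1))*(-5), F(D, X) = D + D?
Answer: 74520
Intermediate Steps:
F(D, X) = 2*D
w = 23 (w = -2 + (5*(-1))*(-5) = -2 - 5*(-5) = -2 + 25 = 23)
q = 9 (q = 3*3 + 0 = 9 + 0 = 9)
(15*w)*((-4*q)*F(-3, 0)) = (15*23)*((-4*9)*(2*(-3))) = 345*(-36*(-6)) = 345*216 = 74520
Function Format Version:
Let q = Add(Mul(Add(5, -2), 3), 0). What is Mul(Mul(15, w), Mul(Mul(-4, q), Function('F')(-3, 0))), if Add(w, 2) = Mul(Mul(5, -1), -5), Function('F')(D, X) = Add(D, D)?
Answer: 74520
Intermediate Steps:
Function('F')(D, X) = Mul(2, D)
w = 23 (w = Add(-2, Mul(Mul(5, -1), -5)) = Add(-2, Mul(-5, -5)) = Add(-2, 25) = 23)
q = 9 (q = Add(Mul(3, 3), 0) = Add(9, 0) = 9)
Mul(Mul(15, w), Mul(Mul(-4, q), Function('F')(-3, 0))) = Mul(Mul(15, 23), Mul(Mul(-4, 9), Mul(2, -3))) = Mul(345, Mul(-36, -6)) = Mul(345, 216) = 74520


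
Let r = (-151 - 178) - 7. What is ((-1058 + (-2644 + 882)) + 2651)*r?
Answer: 56784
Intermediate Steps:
r = -336 (r = -329 - 7 = -336)
((-1058 + (-2644 + 882)) + 2651)*r = ((-1058 + (-2644 + 882)) + 2651)*(-336) = ((-1058 - 1762) + 2651)*(-336) = (-2820 + 2651)*(-336) = -169*(-336) = 56784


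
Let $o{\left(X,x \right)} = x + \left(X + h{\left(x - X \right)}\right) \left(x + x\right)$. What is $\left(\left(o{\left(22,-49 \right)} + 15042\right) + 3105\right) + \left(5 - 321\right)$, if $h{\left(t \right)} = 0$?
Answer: $15626$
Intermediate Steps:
$o{\left(X,x \right)} = x + 2 X x$ ($o{\left(X,x \right)} = x + \left(X + 0\right) \left(x + x\right) = x + X 2 x = x + 2 X x$)
$\left(\left(o{\left(22,-49 \right)} + 15042\right) + 3105\right) + \left(5 - 321\right) = \left(\left(- 49 \left(1 + 2 \cdot 22\right) + 15042\right) + 3105\right) + \left(5 - 321\right) = \left(\left(- 49 \left(1 + 44\right) + 15042\right) + 3105\right) + \left(5 - 321\right) = \left(\left(\left(-49\right) 45 + 15042\right) + 3105\right) - 316 = \left(\left(-2205 + 15042\right) + 3105\right) - 316 = \left(12837 + 3105\right) - 316 = 15942 - 316 = 15626$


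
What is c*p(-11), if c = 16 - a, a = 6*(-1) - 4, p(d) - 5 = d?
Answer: -156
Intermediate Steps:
p(d) = 5 + d
a = -10 (a = -6 - 4 = -10)
c = 26 (c = 16 - 1*(-10) = 16 + 10 = 26)
c*p(-11) = 26*(5 - 11) = 26*(-6) = -156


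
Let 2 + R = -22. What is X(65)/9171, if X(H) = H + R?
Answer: 41/9171 ≈ 0.0044706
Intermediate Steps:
R = -24 (R = -2 - 22 = -24)
X(H) = -24 + H (X(H) = H - 24 = -24 + H)
X(65)/9171 = (-24 + 65)/9171 = 41*(1/9171) = 41/9171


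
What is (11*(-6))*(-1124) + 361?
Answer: 74545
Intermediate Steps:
(11*(-6))*(-1124) + 361 = -66*(-1124) + 361 = 74184 + 361 = 74545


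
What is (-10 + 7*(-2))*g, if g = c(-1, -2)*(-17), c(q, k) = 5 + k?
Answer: 1224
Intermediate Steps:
g = -51 (g = (5 - 2)*(-17) = 3*(-17) = -51)
(-10 + 7*(-2))*g = (-10 + 7*(-2))*(-51) = (-10 - 14)*(-51) = -24*(-51) = 1224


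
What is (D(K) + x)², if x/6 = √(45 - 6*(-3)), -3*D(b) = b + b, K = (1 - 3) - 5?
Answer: 20608/9 + 168*√7 ≈ 2734.3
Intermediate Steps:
K = -7 (K = -2 - 5 = -7)
D(b) = -2*b/3 (D(b) = -(b + b)/3 = -2*b/3)
x = 18*√7 (x = 6*√(45 - 6*(-3)) = 6*√(45 + 18) = 6*√63 = 6*(3*√7) = 18*√7 ≈ 47.624)
(D(K) + x)² = (-⅔*(-7) + 18*√7)² = (14/3 + 18*√7)²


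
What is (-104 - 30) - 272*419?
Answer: -114102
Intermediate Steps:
(-104 - 30) - 272*419 = -134 - 113968 = -114102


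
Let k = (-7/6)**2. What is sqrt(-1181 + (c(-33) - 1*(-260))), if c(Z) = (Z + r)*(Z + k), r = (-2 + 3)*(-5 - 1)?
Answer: sqrt(11265)/6 ≈ 17.689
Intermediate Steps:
r = -6 (r = 1*(-6) = -6)
k = 49/36 (k = (-7*1/6)**2 = (-7/6)**2 = 49/36 ≈ 1.3611)
c(Z) = (-6 + Z)*(49/36 + Z) (c(Z) = (Z - 6)*(Z + 49/36) = (-6 + Z)*(49/36 + Z))
sqrt(-1181 + (c(-33) - 1*(-260))) = sqrt(-1181 + ((-49/6 + (-33)**2 - 167/36*(-33)) - 1*(-260))) = sqrt(-1181 + ((-49/6 + 1089 + 1837/12) + 260)) = sqrt(-1181 + (14807/12 + 260)) = sqrt(-1181 + 17927/12) = sqrt(3755/12) = sqrt(11265)/6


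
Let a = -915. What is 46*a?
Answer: -42090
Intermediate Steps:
46*a = 46*(-915) = -42090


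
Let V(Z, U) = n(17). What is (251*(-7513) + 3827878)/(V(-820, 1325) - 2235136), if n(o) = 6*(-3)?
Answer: -1942115/2235154 ≈ -0.86890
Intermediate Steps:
n(o) = -18
V(Z, U) = -18
(251*(-7513) + 3827878)/(V(-820, 1325) - 2235136) = (251*(-7513) + 3827878)/(-18 - 2235136) = (-1885763 + 3827878)/(-2235154) = 1942115*(-1/2235154) = -1942115/2235154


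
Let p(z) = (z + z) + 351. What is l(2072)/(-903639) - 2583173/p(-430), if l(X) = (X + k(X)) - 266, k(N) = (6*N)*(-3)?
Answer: 778091310319/153317417 ≈ 5075.0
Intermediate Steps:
k(N) = -18*N
p(z) = 351 + 2*z (p(z) = 2*z + 351 = 351 + 2*z)
l(X) = -266 - 17*X (l(X) = (X - 18*X) - 266 = -17*X - 266 = -266 - 17*X)
l(2072)/(-903639) - 2583173/p(-430) = (-266 - 17*2072)/(-903639) - 2583173/(351 + 2*(-430)) = (-266 - 35224)*(-1/903639) - 2583173/(351 - 860) = -35490*(-1/903639) - 2583173/(-509) = 11830/301213 - 2583173*(-1/509) = 11830/301213 + 2583173/509 = 778091310319/153317417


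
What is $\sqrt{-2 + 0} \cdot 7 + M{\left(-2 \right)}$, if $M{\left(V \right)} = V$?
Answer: $-2 + 7 i \sqrt{2} \approx -2.0 + 9.8995 i$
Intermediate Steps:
$\sqrt{-2 + 0} \cdot 7 + M{\left(-2 \right)} = \sqrt{-2 + 0} \cdot 7 - 2 = \sqrt{-2} \cdot 7 - 2 = i \sqrt{2} \cdot 7 - 2 = 7 i \sqrt{2} - 2 = -2 + 7 i \sqrt{2}$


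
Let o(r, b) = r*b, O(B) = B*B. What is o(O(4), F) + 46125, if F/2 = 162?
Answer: 51309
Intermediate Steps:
F = 324 (F = 2*162 = 324)
O(B) = B²
o(r, b) = b*r
o(O(4), F) + 46125 = 324*4² + 46125 = 324*16 + 46125 = 5184 + 46125 = 51309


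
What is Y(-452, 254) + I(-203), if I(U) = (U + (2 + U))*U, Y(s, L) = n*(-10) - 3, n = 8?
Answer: 81929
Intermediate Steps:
Y(s, L) = -83 (Y(s, L) = 8*(-10) - 3 = -80 - 3 = -83)
I(U) = U*(2 + 2*U) (I(U) = (2 + 2*U)*U = U*(2 + 2*U))
Y(-452, 254) + I(-203) = -83 + 2*(-203)*(1 - 203) = -83 + 2*(-203)*(-202) = -83 + 82012 = 81929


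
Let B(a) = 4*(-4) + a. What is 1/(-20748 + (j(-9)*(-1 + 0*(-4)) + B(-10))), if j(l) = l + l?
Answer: -1/20756 ≈ -4.8179e-5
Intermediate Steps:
B(a) = -16 + a
j(l) = 2*l
1/(-20748 + (j(-9)*(-1 + 0*(-4)) + B(-10))) = 1/(-20748 + ((2*(-9))*(-1 + 0*(-4)) + (-16 - 10))) = 1/(-20748 + (-18*(-1 + 0) - 26)) = 1/(-20748 + (-18*(-1) - 26)) = 1/(-20748 + (18 - 26)) = 1/(-20748 - 8) = 1/(-20756) = -1/20756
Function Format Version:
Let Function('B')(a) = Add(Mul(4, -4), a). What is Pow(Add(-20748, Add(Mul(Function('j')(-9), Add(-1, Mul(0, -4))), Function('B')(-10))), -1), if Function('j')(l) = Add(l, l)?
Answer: Rational(-1, 20756) ≈ -4.8179e-5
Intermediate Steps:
Function('B')(a) = Add(-16, a)
Function('j')(l) = Mul(2, l)
Pow(Add(-20748, Add(Mul(Function('j')(-9), Add(-1, Mul(0, -4))), Function('B')(-10))), -1) = Pow(Add(-20748, Add(Mul(Mul(2, -9), Add(-1, Mul(0, -4))), Add(-16, -10))), -1) = Pow(Add(-20748, Add(Mul(-18, Add(-1, 0)), -26)), -1) = Pow(Add(-20748, Add(Mul(-18, -1), -26)), -1) = Pow(Add(-20748, Add(18, -26)), -1) = Pow(Add(-20748, -8), -1) = Pow(-20756, -1) = Rational(-1, 20756)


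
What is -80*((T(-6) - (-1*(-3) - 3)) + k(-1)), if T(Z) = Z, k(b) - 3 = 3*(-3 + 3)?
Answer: 240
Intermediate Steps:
k(b) = 3 (k(b) = 3 + 3*(-3 + 3) = 3 + 3*0 = 3 + 0 = 3)
-80*((T(-6) - (-1*(-3) - 3)) + k(-1)) = -80*((-6 - (-1*(-3) - 3)) + 3) = -80*((-6 - (3 - 3)) + 3) = -80*((-6 - 1*0) + 3) = -80*((-6 + 0) + 3) = -80*(-6 + 3) = -80*(-3) = 240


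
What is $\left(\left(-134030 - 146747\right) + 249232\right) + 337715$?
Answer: $306170$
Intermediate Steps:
$\left(\left(-134030 - 146747\right) + 249232\right) + 337715 = \left(-280777 + 249232\right) + 337715 = -31545 + 337715 = 306170$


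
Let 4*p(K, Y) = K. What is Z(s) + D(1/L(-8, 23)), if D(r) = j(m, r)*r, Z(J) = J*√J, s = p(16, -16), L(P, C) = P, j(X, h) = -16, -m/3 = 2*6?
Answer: 10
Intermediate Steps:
m = -36 (m = -6*6 = -3*12 = -36)
p(K, Y) = K/4
s = 4 (s = (¼)*16 = 4)
Z(J) = J^(3/2)
D(r) = -16*r
Z(s) + D(1/L(-8, 23)) = 4^(3/2) - 16/(-8) = 8 - 16*(-⅛) = 8 + 2 = 10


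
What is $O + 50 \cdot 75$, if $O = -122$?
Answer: $3628$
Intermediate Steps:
$O + 50 \cdot 75 = -122 + 50 \cdot 75 = -122 + 3750 = 3628$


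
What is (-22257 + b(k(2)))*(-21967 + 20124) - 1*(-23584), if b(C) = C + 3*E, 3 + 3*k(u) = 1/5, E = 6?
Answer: 615176717/15 ≈ 4.1012e+7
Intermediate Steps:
k(u) = -14/15 (k(u) = -1 + (⅓)/5 = -1 + (⅓)*(⅕) = -1 + 1/15 = -14/15)
b(C) = 18 + C (b(C) = C + 3*6 = C + 18 = 18 + C)
(-22257 + b(k(2)))*(-21967 + 20124) - 1*(-23584) = (-22257 + (18 - 14/15))*(-21967 + 20124) - 1*(-23584) = (-22257 + 256/15)*(-1843) + 23584 = -333599/15*(-1843) + 23584 = 614822957/15 + 23584 = 615176717/15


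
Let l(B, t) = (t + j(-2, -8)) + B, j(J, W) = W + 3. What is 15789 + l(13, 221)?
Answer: 16018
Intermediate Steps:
j(J, W) = 3 + W
l(B, t) = -5 + B + t (l(B, t) = (t + (3 - 8)) + B = (t - 5) + B = (-5 + t) + B = -5 + B + t)
15789 + l(13, 221) = 15789 + (-5 + 13 + 221) = 15789 + 229 = 16018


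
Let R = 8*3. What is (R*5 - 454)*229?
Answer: -76486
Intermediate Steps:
R = 24
(R*5 - 454)*229 = (24*5 - 454)*229 = (120 - 454)*229 = -334*229 = -76486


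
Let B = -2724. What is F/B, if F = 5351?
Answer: -5351/2724 ≈ -1.9644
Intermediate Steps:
F/B = 5351/(-2724) = 5351*(-1/2724) = -5351/2724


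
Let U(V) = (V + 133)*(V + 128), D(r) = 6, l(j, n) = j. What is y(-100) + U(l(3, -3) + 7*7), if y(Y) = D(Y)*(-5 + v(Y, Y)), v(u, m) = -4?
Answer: 33246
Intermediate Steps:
U(V) = (128 + V)*(133 + V) (U(V) = (133 + V)*(128 + V) = (128 + V)*(133 + V))
y(Y) = -54 (y(Y) = 6*(-5 - 4) = 6*(-9) = -54)
y(-100) + U(l(3, -3) + 7*7) = -54 + (17024 + (3 + 7*7)² + 261*(3 + 7*7)) = -54 + (17024 + (3 + 49)² + 261*(3 + 49)) = -54 + (17024 + 52² + 261*52) = -54 + (17024 + 2704 + 13572) = -54 + 33300 = 33246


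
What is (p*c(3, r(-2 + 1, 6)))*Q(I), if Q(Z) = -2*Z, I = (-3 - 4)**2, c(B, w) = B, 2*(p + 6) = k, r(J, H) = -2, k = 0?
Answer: 1764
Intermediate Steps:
p = -6 (p = -6 + (1/2)*0 = -6 + 0 = -6)
I = 49 (I = (-7)**2 = 49)
(p*c(3, r(-2 + 1, 6)))*Q(I) = (-6*3)*(-2*49) = -18*(-98) = 1764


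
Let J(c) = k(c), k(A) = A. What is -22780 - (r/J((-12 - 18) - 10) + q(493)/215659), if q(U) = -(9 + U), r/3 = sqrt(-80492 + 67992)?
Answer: -4912711518/215659 + 15*I*sqrt(5)/4 ≈ -22780.0 + 8.3853*I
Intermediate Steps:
J(c) = c
r = 150*I*sqrt(5) (r = 3*sqrt(-80492 + 67992) = 3*sqrt(-12500) = 3*(50*I*sqrt(5)) = 150*I*sqrt(5) ≈ 335.41*I)
q(U) = -9 - U
-22780 - (r/J((-12 - 18) - 10) + q(493)/215659) = -22780 - ((150*I*sqrt(5))/((-12 - 18) - 10) + (-9 - 1*493)/215659) = -22780 - ((150*I*sqrt(5))/(-30 - 10) + (-9 - 493)*(1/215659)) = -22780 - ((150*I*sqrt(5))/(-40) - 502*1/215659) = -22780 - ((150*I*sqrt(5))*(-1/40) - 502/215659) = -22780 - (-15*I*sqrt(5)/4 - 502/215659) = -22780 - (-502/215659 - 15*I*sqrt(5)/4) = -22780 + (502/215659 + 15*I*sqrt(5)/4) = -4912711518/215659 + 15*I*sqrt(5)/4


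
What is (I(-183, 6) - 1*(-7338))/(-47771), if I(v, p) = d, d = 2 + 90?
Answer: -7430/47771 ≈ -0.15553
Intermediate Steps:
d = 92
I(v, p) = 92
(I(-183, 6) - 1*(-7338))/(-47771) = (92 - 1*(-7338))/(-47771) = (92 + 7338)*(-1/47771) = 7430*(-1/47771) = -7430/47771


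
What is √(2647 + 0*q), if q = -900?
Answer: √2647 ≈ 51.449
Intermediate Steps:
√(2647 + 0*q) = √(2647 + 0*(-900)) = √(2647 + 0) = √2647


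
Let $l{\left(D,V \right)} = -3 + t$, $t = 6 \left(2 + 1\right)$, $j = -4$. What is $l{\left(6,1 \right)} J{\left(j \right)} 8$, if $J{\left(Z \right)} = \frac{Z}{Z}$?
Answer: $120$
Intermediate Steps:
$t = 18$ ($t = 6 \cdot 3 = 18$)
$J{\left(Z \right)} = 1$
$l{\left(D,V \right)} = 15$ ($l{\left(D,V \right)} = -3 + 18 = 15$)
$l{\left(6,1 \right)} J{\left(j \right)} 8 = 15 \cdot 1 \cdot 8 = 15 \cdot 8 = 120$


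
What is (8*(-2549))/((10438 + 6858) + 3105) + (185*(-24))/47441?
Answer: -1057997312/967843841 ≈ -1.0931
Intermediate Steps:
(8*(-2549))/((10438 + 6858) + 3105) + (185*(-24))/47441 = -20392/(17296 + 3105) - 4440*1/47441 = -20392/20401 - 4440/47441 = -1057997312/967843841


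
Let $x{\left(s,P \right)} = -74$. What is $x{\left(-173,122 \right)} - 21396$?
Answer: $-21470$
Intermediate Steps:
$x{\left(-173,122 \right)} - 21396 = -74 - 21396 = -21470$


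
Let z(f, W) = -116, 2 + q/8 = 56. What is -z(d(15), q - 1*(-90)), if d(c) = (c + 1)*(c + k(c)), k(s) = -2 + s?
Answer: 116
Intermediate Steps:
q = 432 (q = -16 + 8*56 = -16 + 448 = 432)
d(c) = (1 + c)*(-2 + 2*c) (d(c) = (c + 1)*(c + (-2 + c)) = (1 + c)*(-2 + 2*c))
-z(d(15), q - 1*(-90)) = -1*(-116) = 116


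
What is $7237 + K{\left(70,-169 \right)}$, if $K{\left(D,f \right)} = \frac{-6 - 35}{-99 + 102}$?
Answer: $\frac{21670}{3} \approx 7223.3$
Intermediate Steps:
$K{\left(D,f \right)} = - \frac{41}{3}$
$7237 + K{\left(70,-169 \right)} = 7237 - \frac{41}{3} = \frac{21670}{3}$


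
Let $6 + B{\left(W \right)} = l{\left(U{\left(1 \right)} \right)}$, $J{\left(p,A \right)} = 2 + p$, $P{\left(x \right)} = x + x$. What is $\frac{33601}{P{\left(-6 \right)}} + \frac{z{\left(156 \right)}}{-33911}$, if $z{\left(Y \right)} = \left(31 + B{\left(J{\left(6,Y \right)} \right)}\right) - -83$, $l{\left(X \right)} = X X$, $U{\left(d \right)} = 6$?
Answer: $- \frac{1139445239}{406932} \approx -2800.1$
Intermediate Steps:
$P{\left(x \right)} = 2 x$
$l{\left(X \right)} = X^{2}$
$B{\left(W \right)} = 30$ ($B{\left(W \right)} = -6 + 6^{2} = -6 + 36 = 30$)
$z{\left(Y \right)} = 144$ ($z{\left(Y \right)} = \left(31 + 30\right) - -83 = 61 + 83 = 144$)
$\frac{33601}{P{\left(-6 \right)}} + \frac{z{\left(156 \right)}}{-33911} = \frac{33601}{2 \left(-6\right)} + \frac{144}{-33911} = \frac{33601}{-12} + 144 \left(- \frac{1}{33911}\right) = 33601 \left(- \frac{1}{12}\right) - \frac{144}{33911} = - \frac{33601}{12} - \frac{144}{33911} = - \frac{1139445239}{406932}$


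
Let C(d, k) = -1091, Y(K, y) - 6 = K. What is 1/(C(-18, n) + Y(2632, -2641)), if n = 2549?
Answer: 1/1547 ≈ 0.00064641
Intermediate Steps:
Y(K, y) = 6 + K
1/(C(-18, n) + Y(2632, -2641)) = 1/(-1091 + (6 + 2632)) = 1/(-1091 + 2638) = 1/1547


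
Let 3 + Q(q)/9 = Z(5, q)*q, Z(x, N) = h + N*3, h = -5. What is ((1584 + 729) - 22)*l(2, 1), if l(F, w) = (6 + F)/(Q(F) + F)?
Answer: -18328/7 ≈ -2618.3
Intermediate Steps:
Z(x, N) = -5 + 3*N (Z(x, N) = -5 + N*3 = -5 + 3*N)
Q(q) = -27 + 9*q*(-5 + 3*q) (Q(q) = -27 + 9*((-5 + 3*q)*q) = -27 + 9*(q*(-5 + 3*q)) = -27 + 9*q*(-5 + 3*q))
l(F, w) = (6 + F)/(-27 + F + 9*F*(-5 + 3*F)) (l(F, w) = (6 + F)/((-27 + 9*F*(-5 + 3*F)) + F) = (6 + F)/(-27 + F + 9*F*(-5 + 3*F)))
((1584 + 729) - 22)*l(2, 1) = ((1584 + 729) - 22)*((6 + 2)/(-27 - 44*2 + 27*2**2)) = (2313 - 22)*(8/(-27 - 88 + 27*4)) = 2291*(8/(-27 - 88 + 108)) = 2291*(8/(-7)) = 2291*(-1/7*8) = 2291*(-8/7) = -18328/7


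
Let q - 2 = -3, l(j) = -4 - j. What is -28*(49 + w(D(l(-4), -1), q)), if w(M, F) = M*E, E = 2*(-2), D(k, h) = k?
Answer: -1372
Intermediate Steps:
E = -4
q = -1 (q = 2 - 3 = -1)
w(M, F) = -4*M (w(M, F) = M*(-4) = -4*M)
-28*(49 + w(D(l(-4), -1), q)) = -28*(49 - 4*(-4 - 1*(-4))) = -28*(49 - 4*(-4 + 4)) = -28*(49 - 4*0) = -28*(49 + 0) = -28*49 = -1372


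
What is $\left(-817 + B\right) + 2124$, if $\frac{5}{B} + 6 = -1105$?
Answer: $\frac{1452072}{1111} \approx 1307.0$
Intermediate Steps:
$B = - \frac{5}{1111}$ ($B = \frac{5}{-6 - 1105} = \frac{5}{-1111} = 5 \left(- \frac{1}{1111}\right) = - \frac{5}{1111} \approx -0.0045004$)
$\left(-817 + B\right) + 2124 = \left(-817 - \frac{5}{1111}\right) + 2124 = - \frac{907692}{1111} + 2124 = \frac{1452072}{1111}$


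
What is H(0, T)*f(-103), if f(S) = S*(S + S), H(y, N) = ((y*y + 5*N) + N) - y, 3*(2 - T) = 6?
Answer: 0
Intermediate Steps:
T = 0 (T = 2 - ⅓*6 = 2 - 2 = 0)
H(y, N) = y² - y + 6*N (H(y, N) = ((y² + 5*N) + N) - y = (y² + 6*N) - y = y² - y + 6*N)
f(S) = 2*S² (f(S) = S*(2*S) = 2*S²)
H(0, T)*f(-103) = (0² - 1*0 + 6*0)*(2*(-103)²) = (0 + 0 + 0)*(2*10609) = 0*21218 = 0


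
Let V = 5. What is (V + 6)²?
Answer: 121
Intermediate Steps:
(V + 6)² = (5 + 6)² = 11² = 121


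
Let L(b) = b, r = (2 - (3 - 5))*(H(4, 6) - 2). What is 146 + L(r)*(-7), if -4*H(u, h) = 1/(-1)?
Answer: 195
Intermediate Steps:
H(u, h) = 1/4 (H(u, h) = -1/4/(-1) = -1/4*(-1) = 1/4)
r = -7 (r = (2 - (3 - 5))*(1/4 - 2) = (2 - 1*(-2))*(-7/4) = (2 + 2)*(-7/4) = 4*(-7/4) = -7)
146 + L(r)*(-7) = 146 - 7*(-7) = 146 + 49 = 195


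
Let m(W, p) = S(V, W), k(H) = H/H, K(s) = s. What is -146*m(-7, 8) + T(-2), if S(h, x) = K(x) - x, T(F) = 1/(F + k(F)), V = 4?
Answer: -1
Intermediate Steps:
k(H) = 1
T(F) = 1/(1 + F) (T(F) = 1/(F + 1) = 1/(1 + F))
S(h, x) = 0 (S(h, x) = x - x = 0)
m(W, p) = 0
-146*m(-7, 8) + T(-2) = -146*0 + 1/(1 - 2) = 0 + 1/(-1) = 0 - 1 = -1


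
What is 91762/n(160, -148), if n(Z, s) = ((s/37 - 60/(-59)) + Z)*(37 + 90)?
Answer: 2706979/588264 ≈ 4.6016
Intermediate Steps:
n(Z, s) = 7620/59 + 127*Z + 127*s/37 (n(Z, s) = ((s*(1/37) - 60*(-1/59)) + Z)*127 = ((s/37 + 60/59) + Z)*127 = ((60/59 + s/37) + Z)*127 = (60/59 + Z + s/37)*127 = 7620/59 + 127*Z + 127*s/37)
91762/n(160, -148) = 91762/(7620/59 + 127*160 + (127/37)*(-148)) = 91762/(7620/59 + 20320 - 508) = 91762/(1176528/59) = 91762*(59/1176528) = 2706979/588264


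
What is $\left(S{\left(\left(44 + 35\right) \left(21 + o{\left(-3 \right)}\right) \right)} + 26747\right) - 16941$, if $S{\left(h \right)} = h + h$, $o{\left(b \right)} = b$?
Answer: $12650$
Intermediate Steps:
$S{\left(h \right)} = 2 h$
$\left(S{\left(\left(44 + 35\right) \left(21 + o{\left(-3 \right)}\right) \right)} + 26747\right) - 16941 = \left(2 \left(44 + 35\right) \left(21 - 3\right) + 26747\right) - 16941 = \left(2 \cdot 79 \cdot 18 + 26747\right) - 16941 = \left(2 \cdot 1422 + 26747\right) - 16941 = \left(2844 + 26747\right) - 16941 = 29591 - 16941 = 12650$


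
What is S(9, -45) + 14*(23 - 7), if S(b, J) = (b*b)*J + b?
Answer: -3412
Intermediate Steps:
S(b, J) = b + J*b**2 (S(b, J) = b**2*J + b = J*b**2 + b = b + J*b**2)
S(9, -45) + 14*(23 - 7) = 9*(1 - 45*9) + 14*(23 - 7) = 9*(1 - 405) + 14*16 = 9*(-404) + 224 = -3636 + 224 = -3412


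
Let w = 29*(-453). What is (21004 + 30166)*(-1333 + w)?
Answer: -740429900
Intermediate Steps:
w = -13137
(21004 + 30166)*(-1333 + w) = (21004 + 30166)*(-1333 - 13137) = 51170*(-14470) = -740429900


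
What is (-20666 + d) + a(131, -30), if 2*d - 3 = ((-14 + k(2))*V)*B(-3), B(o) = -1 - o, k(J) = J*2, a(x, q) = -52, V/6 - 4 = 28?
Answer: -45273/2 ≈ -22637.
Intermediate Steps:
V = 192 (V = 24 + 6*28 = 24 + 168 = 192)
k(J) = 2*J
d = -3837/2 (d = 3/2 + (((-14 + 2*2)*192)*(-1 - 1*(-3)))/2 = 3/2 + (((-14 + 4)*192)*(-1 + 3))/2 = 3/2 + (-10*192*2)/2 = 3/2 + (-1920*2)/2 = 3/2 + (½)*(-3840) = 3/2 - 1920 = -3837/2 ≈ -1918.5)
(-20666 + d) + a(131, -30) = (-20666 - 3837/2) - 52 = -45169/2 - 52 = -45273/2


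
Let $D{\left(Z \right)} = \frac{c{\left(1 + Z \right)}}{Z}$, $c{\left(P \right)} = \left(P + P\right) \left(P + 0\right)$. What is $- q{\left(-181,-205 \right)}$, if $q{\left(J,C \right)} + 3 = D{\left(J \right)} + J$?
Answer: $\frac{98104}{181} \approx 542.01$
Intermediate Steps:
$c{\left(P \right)} = 2 P^{2}$ ($c{\left(P \right)} = 2 P P = 2 P^{2}$)
$D{\left(Z \right)} = \frac{2 \left(1 + Z\right)^{2}}{Z}$
$q{\left(J,C \right)} = -3 + J + \frac{2 \left(1 + J\right)^{2}}{J}$ ($q{\left(J,C \right)} = -3 + \left(\frac{2 \left(1 + J\right)^{2}}{J} + J\right) = -3 + \left(J + \frac{2 \left(1 + J\right)^{2}}{J}\right) = -3 + J + \frac{2 \left(1 + J\right)^{2}}{J}$)
$- q{\left(-181,-205 \right)} = - (1 + \frac{2}{-181} + 3 \left(-181\right)) = - (1 + 2 \left(- \frac{1}{181}\right) - 543) = - (1 - \frac{2}{181} - 543) = \left(-1\right) \left(- \frac{98104}{181}\right) = \frac{98104}{181}$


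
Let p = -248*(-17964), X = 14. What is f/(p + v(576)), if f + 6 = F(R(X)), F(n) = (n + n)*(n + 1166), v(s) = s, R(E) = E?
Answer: 16517/2227824 ≈ 0.0074140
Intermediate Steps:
p = 4455072
F(n) = 2*n*(1166 + n) (F(n) = (2*n)*(1166 + n) = 2*n*(1166 + n))
f = 33034 (f = -6 + 2*14*(1166 + 14) = -6 + 2*14*1180 = -6 + 33040 = 33034)
f/(p + v(576)) = 33034/(4455072 + 576) = 33034/4455648 = 33034*(1/4455648) = 16517/2227824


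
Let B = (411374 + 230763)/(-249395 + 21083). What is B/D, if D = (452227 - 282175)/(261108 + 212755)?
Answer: -304284965231/38824912224 ≈ -7.8374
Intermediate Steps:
D = 170052/473863 ≈ 0.35886
B = -642137/228312 (B = 642137/(-228312) = 642137*(-1/228312) = -642137/228312 ≈ -2.8125)
B/D = -642137/(228312*170052/473863) = -642137/228312*473863/170052 = -304284965231/38824912224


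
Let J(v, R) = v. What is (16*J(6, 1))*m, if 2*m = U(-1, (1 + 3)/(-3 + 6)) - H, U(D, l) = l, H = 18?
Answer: -800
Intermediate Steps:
m = -25/3 (m = ((1 + 3)/(-3 + 6) - 1*18)/2 = (4/3 - 18)/2 = (½)*(-50/3) = -25/3 ≈ -8.3333)
(16*J(6, 1))*m = (16*6)*(-25/3) = 96*(-25/3) = -800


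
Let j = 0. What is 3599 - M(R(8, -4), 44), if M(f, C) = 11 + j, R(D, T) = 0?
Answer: 3588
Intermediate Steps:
M(f, C) = 11 (M(f, C) = 11 + 0 = 11)
3599 - M(R(8, -4), 44) = 3599 - 1*11 = 3599 - 11 = 3588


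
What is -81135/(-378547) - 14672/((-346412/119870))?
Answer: 166447767702925/32783305841 ≈ 5077.2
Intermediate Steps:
-81135/(-378547) - 14672/((-346412/119870)) = -81135*(-1/378547) - 14672/((-346412*1/119870)) = 81135/378547 - 14672/(-173206/59935) = 81135/378547 - 14672*(-59935/173206) = 81135/378547 + 439683160/86603 = 166447767702925/32783305841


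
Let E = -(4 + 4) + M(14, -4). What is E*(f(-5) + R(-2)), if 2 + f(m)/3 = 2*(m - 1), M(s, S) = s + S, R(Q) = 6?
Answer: -72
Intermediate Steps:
M(s, S) = S + s
f(m) = -12 + 6*m (f(m) = -6 + 3*(2*(m - 1)) = -6 + 3*(2*(-1 + m)) = -6 + 3*(-2 + 2*m) = -6 + (-6 + 6*m) = -12 + 6*m)
E = 2 (E = -(4 + 4) + (-4 + 14) = -1*8 + 10 = -8 + 10 = 2)
E*(f(-5) + R(-2)) = 2*((-12 + 6*(-5)) + 6) = 2*((-12 - 30) + 6) = 2*(-42 + 6) = 2*(-36) = -72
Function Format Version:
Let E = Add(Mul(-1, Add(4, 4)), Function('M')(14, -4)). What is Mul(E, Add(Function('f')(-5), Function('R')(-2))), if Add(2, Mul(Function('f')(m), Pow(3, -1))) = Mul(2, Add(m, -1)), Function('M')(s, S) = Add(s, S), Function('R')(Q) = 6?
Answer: -72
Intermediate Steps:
Function('M')(s, S) = Add(S, s)
Function('f')(m) = Add(-12, Mul(6, m)) (Function('f')(m) = Add(-6, Mul(3, Mul(2, Add(m, -1)))) = Add(-6, Mul(3, Mul(2, Add(-1, m)))) = Add(-6, Mul(3, Add(-2, Mul(2, m)))) = Add(-6, Add(-6, Mul(6, m))) = Add(-12, Mul(6, m)))
E = 2 (E = Add(Mul(-1, Add(4, 4)), Add(-4, 14)) = Add(Mul(-1, 8), 10) = Add(-8, 10) = 2)
Mul(E, Add(Function('f')(-5), Function('R')(-2))) = Mul(2, Add(Add(-12, Mul(6, -5)), 6)) = Mul(2, Add(Add(-12, -30), 6)) = Mul(2, Add(-42, 6)) = Mul(2, -36) = -72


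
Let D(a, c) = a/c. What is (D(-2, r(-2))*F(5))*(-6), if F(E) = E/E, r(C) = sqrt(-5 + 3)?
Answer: -6*I*sqrt(2) ≈ -8.4853*I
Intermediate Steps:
r(C) = I*sqrt(2) (r(C) = sqrt(-2) = I*sqrt(2))
F(E) = 1
(D(-2, r(-2))*F(5))*(-6) = (-2*(-I*sqrt(2)/2)*1)*(-6) = (-(-1)*I*sqrt(2)*1)*(-6) = ((I*sqrt(2))*1)*(-6) = (I*sqrt(2))*(-6) = -6*I*sqrt(2)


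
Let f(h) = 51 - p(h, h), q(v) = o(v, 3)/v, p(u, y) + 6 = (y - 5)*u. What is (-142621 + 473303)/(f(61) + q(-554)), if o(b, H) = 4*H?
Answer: -91598914/930449 ≈ -98.446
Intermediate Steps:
p(u, y) = -6 + u*(-5 + y) (p(u, y) = -6 + (y - 5)*u = -6 + (-5 + y)*u = -6 + u*(-5 + y))
q(v) = 12/v (q(v) = (4*3)/v = 12/v)
f(h) = 57 - h² + 5*h (f(h) = 51 - (-6 - 5*h + h*h) = 51 - (-6 - 5*h + h²) = 51 - (-6 + h² - 5*h) = 51 + (6 - h² + 5*h) = 57 - h² + 5*h)
(-142621 + 473303)/(f(61) + q(-554)) = (-142621 + 473303)/((57 - 1*61² + 5*61) + 12/(-554)) = 330682/((57 - 1*3721 + 305) + 12*(-1/554)) = 330682/((57 - 3721 + 305) - 6/277) = 330682/(-3359 - 6/277) = 330682/(-930449/277) = 330682*(-277/930449) = -91598914/930449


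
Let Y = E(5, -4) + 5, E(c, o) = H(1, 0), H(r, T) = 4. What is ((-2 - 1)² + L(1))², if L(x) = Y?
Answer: 324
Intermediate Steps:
E(c, o) = 4
Y = 9 (Y = 4 + 5 = 9)
L(x) = 9
((-2 - 1)² + L(1))² = ((-2 - 1)² + 9)² = ((-3)² + 9)² = (9 + 9)² = 18² = 324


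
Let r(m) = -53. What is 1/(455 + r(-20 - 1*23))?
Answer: 1/402 ≈ 0.0024876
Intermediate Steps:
1/(455 + r(-20 - 1*23)) = 1/(455 - 53) = 1/402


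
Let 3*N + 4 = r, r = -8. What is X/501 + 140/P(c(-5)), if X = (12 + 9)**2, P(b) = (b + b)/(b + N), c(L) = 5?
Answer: 2485/167 ≈ 14.880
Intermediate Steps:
N = -4 (N = -4/3 + (1/3)*(-8) = -4/3 - 8/3 = -4)
P(b) = 2*b/(-4 + b) (P(b) = (b + b)/(b - 4) = (2*b)/(-4 + b) = 2*b/(-4 + b))
X = 441 (X = 21**2 = 441)
X/501 + 140/P(c(-5)) = 441/501 + 140/((2*5/(-4 + 5))) = 441*(1/501) + 140/((2*5/1)) = 147/167 + 140/((2*5*1)) = 147/167 + 140/10 = 147/167 + 140*(1/10) = 147/167 + 14 = 2485/167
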